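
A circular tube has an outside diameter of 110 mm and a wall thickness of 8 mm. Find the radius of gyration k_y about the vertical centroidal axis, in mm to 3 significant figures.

k_y ≈ 36.2 mm

Treat the section as a set of non-overlapping primitives; coordinates are from the bounding-box lower-left.
Outer circle: ⌀110, A = 9503.3 mm², x = 55 mm, Ī = 7 186 884 mm⁴.
Bore (subtracted): ⌀94, A = 6939.8 mm², x = 55 mm, Ī = 3 832 492 mm⁴.
By symmetry the centroid is at mid-width, x̄ = 55 mm.
All pieces are centred on the vertical centroidal axis, so I = ΣĪ (holes subtracted) = 3 354 392 mm⁴.
Radius of gyration: k = √(I/A) = √(3 354 392 / 2563.5) = 36.173 mm.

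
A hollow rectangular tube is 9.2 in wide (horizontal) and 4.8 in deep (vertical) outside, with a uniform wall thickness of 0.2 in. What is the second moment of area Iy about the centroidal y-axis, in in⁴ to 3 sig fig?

Iy ≈ 61.6 in⁴

Decompose the section into non-overlapping parts with the origin at the bottom-left of its bounding rectangle.
Outer rectangle: 9.2 × 4.8, A = 44.16 in², x = 4.6 in, Ī = 311.48 in⁴.
Inner void (subtracted): 8.8 × 4.4, A = 38.72 in², x = 4.6 in, Ī = 249.87 in⁴.
By symmetry the centroid is at mid-width, x̄ = 4.6 in.
All pieces are centred on the centroidal y-axis, so I = ΣĪ (holes subtracted) = 61.602 in⁴.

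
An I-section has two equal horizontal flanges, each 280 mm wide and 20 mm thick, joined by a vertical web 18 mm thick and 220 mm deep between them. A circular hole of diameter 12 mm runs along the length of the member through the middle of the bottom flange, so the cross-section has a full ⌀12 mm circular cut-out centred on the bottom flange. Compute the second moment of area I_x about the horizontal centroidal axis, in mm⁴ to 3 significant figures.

Treat the section as a set of non-overlapping primitives; coordinates are from the bounding-box lower-left.
Bottom flange: 280 × 20, A = 5 600 mm², y = 10 mm, Ī = 186 667 mm⁴.
Web: 18 × 220, A = 3 960 mm², y = 130 mm, Ī = 15 972 000 mm⁴.
Top flange: 280 × 20, A = 5 600 mm², y = 250 mm, Ī = 186 667 mm⁴.
Hole (subtracted): ⌀12, A = 113.1 mm², y = 10 mm, Ī = 1017.9 mm⁴.
Centroid: ȳ = ΣA·y / ΣA = 130.9 mm.
Transfer each piece to the horizontal centroidal axis using Ī + A·d² with d = y − 130.9:
  bottom flange: d = -120.9 mm → contributes +82 043 455 mm⁴
  web: d = -0.90196 mm → contributes +15 975 222 mm⁴
  top flange: d = 119.1 mm → contributes +79 618 990 mm⁴
  hole: d = -120.9 mm → contributes −1 654 194 mm⁴
Total I = 175 983 473 mm⁴.

I_x ≈ 1.76 × 10⁸ mm⁴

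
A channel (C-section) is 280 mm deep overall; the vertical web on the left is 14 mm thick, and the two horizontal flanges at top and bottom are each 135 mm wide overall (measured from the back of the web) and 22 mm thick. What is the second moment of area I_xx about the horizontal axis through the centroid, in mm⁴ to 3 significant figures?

Break the section into simple shapes (no overlaps), measuring from the bottom-left corner of the bounding box.
Web: 14 × 280, A = 3 920 mm², y = 140 mm, Ī = 25 610 667 mm⁴.
Top flange (beyond web): 121 × 22, A = 2 662 mm², y = 269 mm, Ī = 107 367 mm⁴.
Bottom flange (beyond web): 121 × 22, A = 2 662 mm², y = 11 mm, Ī = 107 367 mm⁴.
By symmetry the centroid is at mid-height, ȳ = 140 mm.
Transfer each piece to the horizontal axis through the centroid using Ī + A·d² with d = y − 140:
  web: d = 0 mm → contributes +25 610 667 mm⁴
  top flange (beyond web): d = 129 mm → contributes +44 405 709 mm⁴
  bottom flange (beyond web): d = -129 mm → contributes +44 405 709 mm⁴
Total I = 114 422 085 mm⁴.

I_xx ≈ 1.14 × 10⁸ mm⁴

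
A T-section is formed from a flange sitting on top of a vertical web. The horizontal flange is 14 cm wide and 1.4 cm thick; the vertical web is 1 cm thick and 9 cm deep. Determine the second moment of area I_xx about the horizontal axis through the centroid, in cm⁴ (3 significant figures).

I_xx ≈ 231 cm⁴

Split into non-overlapping primitives; take the origin at the lower-left of the bounding box.
Flange: 14 × 1.4, A = 19.6 cm², y = 9.7 cm, Ī = 3.2013 cm⁴.
Web: 1 × 9, A = 9 cm², y = 4.5 cm, Ī = 60.75 cm⁴.
Centroid: ȳ = ΣA·y / ΣA = 8.0636 cm.
Transfer each piece to the horizontal axis through the centroid using Ī + A·d² with d = y − 8.0636:
  flange: d = 1.6364 cm → contributes +55.684 cm⁴
  web: d = -3.5636 cm → contributes +175.05 cm⁴
Total I = 230.73 cm⁴.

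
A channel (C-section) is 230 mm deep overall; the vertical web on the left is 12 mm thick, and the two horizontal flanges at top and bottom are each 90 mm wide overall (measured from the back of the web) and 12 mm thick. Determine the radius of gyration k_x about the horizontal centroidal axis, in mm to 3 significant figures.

Break the section into simple shapes (no overlaps), measuring from the bottom-left corner of the bounding box.
Web: 12 × 230, A = 2 760 mm², y = 115 mm, Ī = 12 167 000 mm⁴.
Top flange (beyond web): 78 × 12, A = 936 mm², y = 224 mm, Ī = 11 232 mm⁴.
Bottom flange (beyond web): 78 × 12, A = 936 mm², y = 6 mm, Ī = 11 232 mm⁴.
By symmetry the centroid is at mid-height, ȳ = 115 mm.
Transfer each piece to the horizontal centroidal axis using Ī + A·d² with d = y − 115:
  web: d = 0 mm → contributes +12 167 000 mm⁴
  top flange (beyond web): d = 109 mm → contributes +11 131 848 mm⁴
  bottom flange (beyond web): d = -109 mm → contributes +11 131 848 mm⁴
Total I = 34 430 696 mm⁴.
Radius of gyration: k = √(I/A) = √(34 430 696 / 4 632) = 86.216 mm.

k_x ≈ 86.2 mm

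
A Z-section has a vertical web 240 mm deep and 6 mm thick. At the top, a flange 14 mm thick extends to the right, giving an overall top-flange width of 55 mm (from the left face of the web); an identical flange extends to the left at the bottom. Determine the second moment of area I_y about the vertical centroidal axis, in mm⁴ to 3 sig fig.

Split into non-overlapping primitives; take the origin at the lower-left of the bounding box.
Web: 6 × 240, A = 1 440 mm², x = 52 mm, Ī = 4 320 mm⁴.
Top flange (beyond web): 49 × 14, A = 686 mm², x = 79.5 mm, Ī = 137 257 mm⁴.
Bottom flange (beyond web): 49 × 14, A = 686 mm², x = 24.5 mm, Ī = 137 257 mm⁴.
Centroid: x̄ = ΣA·x / ΣA = 52 mm.
Transfer each piece to the vertical centroidal axis using Ī + A·d² with d = x − 52:
  web: d = 0 mm → contributes +4 320 mm⁴
  top flange (beyond web): d = 27.5 mm → contributes +656 045 mm⁴
  bottom flange (beyond web): d = -27.5 mm → contributes +656 045 mm⁴
Total I = 1 316 409 mm⁴.

I_y ≈ 1.32 × 10⁶ mm⁴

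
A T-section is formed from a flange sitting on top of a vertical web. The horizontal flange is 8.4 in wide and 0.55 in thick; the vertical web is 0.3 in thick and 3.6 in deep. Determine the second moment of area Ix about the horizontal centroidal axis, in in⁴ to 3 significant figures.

Ix ≈ 5.05 in⁴

Decompose the section into non-overlapping parts with the origin at the bottom-left of its bounding rectangle.
Flange: 8.4 × 0.55, A = 4.62 in², y = 3.875 in, Ī = 0.11646 in⁴.
Web: 0.3 × 3.6, A = 1.08 in², y = 1.8 in, Ī = 1.1664 in⁴.
Centroid: ȳ = ΣA·y / ΣA = 3.4818 in.
Transfer each piece to the horizontal centroidal axis using Ī + A·d² with d = y − 3.4818:
  flange: d = 0.39316 in → contributes +0.83059 in⁴
  web: d = -1.6818 in → contributes +4.2213 in⁴
Total I = 5.0519 in⁴.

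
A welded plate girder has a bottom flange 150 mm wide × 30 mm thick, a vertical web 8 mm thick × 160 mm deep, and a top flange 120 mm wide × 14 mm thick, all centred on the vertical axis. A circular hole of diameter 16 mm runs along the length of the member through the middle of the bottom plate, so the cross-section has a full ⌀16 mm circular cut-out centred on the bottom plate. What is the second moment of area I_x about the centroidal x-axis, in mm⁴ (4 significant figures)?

I_x ≈ 4.513 × 10⁷ mm⁴

Treat the section as a set of non-overlapping primitives; coordinates are from the bounding-box lower-left.
Bottom plate: 150 × 30, A = 4 500 mm², y = 15 mm, Ī = 337 500 mm⁴.
Web plate: 8 × 160, A = 1 280 mm², y = 110 mm, Ī = 2 730 667 mm⁴.
Top plate: 120 × 14, A = 1 680 mm², y = 197 mm, Ī = 27 440 mm⁴.
Hole (subtracted): ⌀16, A = 201.062 mm², y = 15 mm, Ī = 3216.99 mm⁴.
Centroid: ȳ = ΣA·y / ΣA = 73.8736 mm.
Transfer each piece to the centroidal x-axis using Ī + A·d² with d = y − 73.8736:
  bottom plate: d = -58.8736 mm → contributes +15 934 967 mm⁴
  web plate: d = 36.1264 mm → contributes +4 401 214 mm⁴
  top plate: d = 123.126 mm → contributes +25 496 415 mm⁴
  hole: d = -58.8736 mm → contributes −700 119 mm⁴
Total I = 45 132 477 mm⁴.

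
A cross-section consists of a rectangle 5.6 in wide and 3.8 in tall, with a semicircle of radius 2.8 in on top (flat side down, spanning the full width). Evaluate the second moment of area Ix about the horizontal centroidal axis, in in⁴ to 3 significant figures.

Split into non-overlapping primitives; take the origin at the lower-left of the bounding box.
Rectangular body: 5.6 × 3.8, A = 21.28 in², y = 1.9 in, Ī = 25.607 in⁴.
Semicircular cap: semicircle r = 2.8, A = 12.315 in², y = 4.9884 in, Ī = 6.7463 in⁴.
Centroid: ȳ = ΣA·y / ΣA = 3.0321 in.
Transfer each piece to the horizontal centroidal axis using Ī + A·d² with d = y − 3.0321:
  rectangular body: d = -1.1321 in → contributes +52.881 in⁴
  semicircular cap: d = 1.9562 in → contributes +53.875 in⁴
Total I = 106.76 in⁴.

Ix ≈ 107 in⁴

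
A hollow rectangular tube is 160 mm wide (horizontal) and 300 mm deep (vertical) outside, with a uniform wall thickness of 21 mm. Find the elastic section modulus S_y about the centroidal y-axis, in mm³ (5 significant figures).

S_y ≈ 8.3844 × 10⁵ mm³

Break the section into simple shapes (no overlaps), measuring from the bottom-left corner of the bounding box.
Outer rectangle: 160 × 300, A = 48 000 mm², x = 80 mm, Ī = 102 400 000 mm⁴.
Inner void (subtracted): 118 × 258, A = 30 444 mm², x = 80 mm, Ī = 35 325 188 mm⁴.
By symmetry the centroid is at mid-width, x̄ = 80 mm.
All pieces are centred on the centroidal y-axis, so I = ΣĪ (holes subtracted) = 67 074 812 mm⁴.
Extreme fibre distance c = 80 mm; S = I/c = 838435.2 mm³.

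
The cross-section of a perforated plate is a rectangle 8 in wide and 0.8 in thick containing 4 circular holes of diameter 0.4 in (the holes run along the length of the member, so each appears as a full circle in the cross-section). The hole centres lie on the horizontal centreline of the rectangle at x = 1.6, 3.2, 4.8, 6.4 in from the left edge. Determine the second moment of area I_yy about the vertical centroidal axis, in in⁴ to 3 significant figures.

I_yy ≈ 32.5 in⁴

Split into non-overlapping primitives; take the origin at the lower-left of the bounding box.
Plate: 8 × 0.8, A = 6.4 in², x = 4 in, Ī = 34.133 in⁴.
Hole 1 (subtracted): ⌀0.4, A = 0.12566 in², x = 1.6 in, Ī = 0.0012566 in⁴.
Hole 2 (subtracted): ⌀0.4, A = 0.12566 in², x = 3.2 in, Ī = 0.0012566 in⁴.
Hole 3 (subtracted): ⌀0.4, A = 0.12566 in², x = 4.8 in, Ī = 0.0012566 in⁴.
Hole 4 (subtracted): ⌀0.4, A = 0.12566 in², x = 6.4 in, Ī = 0.0012566 in⁴.
By symmetry the centroid is at mid-width, x̄ = 4 in.
Transfer each piece to the vertical centroidal axis using Ī + A·d² with d = x − 4:
  plate: d = 0 in → contributes +34.133 in⁴
  hole 1: d = -2.4 in → contributes −0.72508 in⁴
  hole 2: d = -0.8 in → contributes −0.081681 in⁴
  hole 3: d = 0.8 in → contributes −0.081681 in⁴
  hole 4: d = 2.4 in → contributes −0.72508 in⁴
Total I = 32.52 in⁴.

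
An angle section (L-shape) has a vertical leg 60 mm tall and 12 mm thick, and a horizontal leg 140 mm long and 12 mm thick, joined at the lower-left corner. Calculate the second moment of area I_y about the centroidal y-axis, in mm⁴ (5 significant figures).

I_y ≈ 4.5078 × 10⁶ mm⁴

Break the section into simple shapes (no overlaps), measuring from the bottom-left corner of the bounding box.
Vertical leg: 12 × 60, A = 720 mm², x = 6 mm, Ī = 8 640 mm⁴.
Horizontal leg (remainder): 128 × 12, A = 1 536 mm², x = 76 mm, Ī = 2 097 152 mm⁴.
Centroid: x̄ = ΣA·x / ΣA = 53.65957 mm.
Transfer each piece to the centroidal y-axis using Ī + A·d² with d = x − 53.65957:
  vertical leg: d = -47.65957 mm → contributes +1 644 073 mm⁴
  horizontal leg (remainder): d = 22.34043 mm → contributes +2 863 761 mm⁴
Total I = 4 507 835 mm⁴.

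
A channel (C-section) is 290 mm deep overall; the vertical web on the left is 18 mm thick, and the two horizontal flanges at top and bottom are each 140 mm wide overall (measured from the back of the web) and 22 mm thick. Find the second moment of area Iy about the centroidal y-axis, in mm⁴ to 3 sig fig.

Iy ≈ 1.98 × 10⁷ mm⁴

Decompose the section into non-overlapping parts with the origin at the bottom-left of its bounding rectangle.
Web: 18 × 290, A = 5 220 mm², x = 9 mm, Ī = 140 940 mm⁴.
Top flange (beyond web): 122 × 22, A = 2 684 mm², x = 79 mm, Ī = 3 329 055 mm⁴.
Bottom flange (beyond web): 122 × 22, A = 2 684 mm², x = 79 mm, Ī = 3 329 055 mm⁴.
Centroid: x̄ = ΣA·x / ΣA = 44.489 mm.
Transfer each piece to the centroidal y-axis using Ī + A·d² with d = x − 44.489:
  web: d = -35.489 mm → contributes +6 715 455 mm⁴
  top flange (beyond web): d = 34.511 mm → contributes +6 525 680 mm⁴
  bottom flange (beyond web): d = 34.511 mm → contributes +6 525 680 mm⁴
Total I = 19 766 815 mm⁴.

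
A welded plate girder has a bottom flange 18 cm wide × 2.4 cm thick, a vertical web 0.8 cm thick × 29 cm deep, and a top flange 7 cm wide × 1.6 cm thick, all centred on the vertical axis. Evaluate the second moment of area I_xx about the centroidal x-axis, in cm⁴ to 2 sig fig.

Break the section into simple shapes (no overlaps), measuring from the bottom-left corner of the bounding box.
Bottom plate: 18 × 2.4, A = 43.2 cm², y = 1.2 cm, Ī = 20.74 cm⁴.
Web plate: 0.8 × 29, A = 23.2 cm², y = 16.9 cm, Ī = 1 626 cm⁴.
Top plate: 7 × 1.6, A = 11.2 cm², y = 32.2 cm, Ī = 2.389 cm⁴.
Centroid: ȳ = ΣA·y / ΣA = 10.37 cm.
Transfer each piece to the centroidal x-axis using Ī + A·d² with d = y − 10.37:
  bottom plate: d = -9.168 cm → contributes +3 652 cm⁴
  web plate: d = 6.532 cm → contributes +2 616 cm⁴
  top plate: d = 21.83 cm → contributes +5 341 cm⁴
Total I = 11 608 cm⁴.

I_xx ≈ 1.2 × 10⁴ cm⁴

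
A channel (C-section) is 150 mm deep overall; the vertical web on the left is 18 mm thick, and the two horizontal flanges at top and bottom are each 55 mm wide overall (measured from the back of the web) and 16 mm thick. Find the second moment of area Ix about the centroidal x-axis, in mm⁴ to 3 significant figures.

Ix ≈ 1.04 × 10⁷ mm⁴

Split into non-overlapping primitives; take the origin at the lower-left of the bounding box.
Web: 18 × 150, A = 2 700 mm², y = 75 mm, Ī = 5 062 500 mm⁴.
Top flange (beyond web): 37 × 16, A = 592 mm², y = 142 mm, Ī = 12 629 mm⁴.
Bottom flange (beyond web): 37 × 16, A = 592 mm², y = 8 mm, Ī = 12 629 mm⁴.
By symmetry the centroid is at mid-height, ȳ = 75 mm.
Transfer each piece to the centroidal x-axis using Ī + A·d² with d = y − 75:
  web: d = 0 mm → contributes +5 062 500 mm⁴
  top flange (beyond web): d = 67 mm → contributes +2 670 117 mm⁴
  bottom flange (beyond web): d = -67 mm → contributes +2 670 117 mm⁴
Total I = 10 402 735 mm⁴.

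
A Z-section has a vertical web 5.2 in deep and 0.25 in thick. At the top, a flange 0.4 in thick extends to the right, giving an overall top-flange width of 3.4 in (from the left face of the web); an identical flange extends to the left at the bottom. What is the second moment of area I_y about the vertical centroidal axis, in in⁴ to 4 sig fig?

Split into non-overlapping primitives; take the origin at the lower-left of the bounding box.
Web: 0.25 × 5.2, A = 1.3 in², x = 3.275 in, Ī = 0.00677083 in⁴.
Top flange (beyond web): 3.15 × 0.4, A = 1.26 in², x = 4.975 in, Ī = 1.04186 in⁴.
Bottom flange (beyond web): 3.15 × 0.4, A = 1.26 in², x = 1.575 in, Ī = 1.04186 in⁴.
Centroid: x̄ = ΣA·x / ΣA = 3.275 in.
Transfer each piece to the vertical centroidal axis using Ī + A·d² with d = x − 3.275:
  web: d = 0 in → contributes +0.00677083 in⁴
  top flange (beyond web): d = 1.7 in → contributes +4.68326 in⁴
  bottom flange (beyond web): d = -1.7 in → contributes +4.68326 in⁴
Total I = 9.3733 in⁴.

I_y ≈ 9.373 in⁴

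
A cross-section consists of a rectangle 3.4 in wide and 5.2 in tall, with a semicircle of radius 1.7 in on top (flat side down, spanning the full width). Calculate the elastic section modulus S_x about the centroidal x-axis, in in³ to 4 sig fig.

S_x ≈ 22.26 in³

Split into non-overlapping primitives; take the origin at the lower-left of the bounding box.
Rectangular body: 3.4 × 5.2, A = 17.68 in², y = 2.6 in, Ī = 39.8389 in⁴.
Semicircular cap: semicircle r = 1.7, A = 4.5396 in², y = 5.9215 in, Ī = 0.916701 in⁴.
Centroid: ȳ = ΣA·y / ΣA = 3.2786 in.
Transfer each piece to the centroidal x-axis using Ī + A·d² with d = y − 3.2786:
  rectangular body: d = -0.678603 in → contributes +47.9806 in⁴
  semicircular cap: d = 2.6429 in → contributes +32.6254 in⁴
Total I = 80.6061 in⁴.
Extreme fibre distance c = 3.6214 in; S = I/c = 22.2583 in³.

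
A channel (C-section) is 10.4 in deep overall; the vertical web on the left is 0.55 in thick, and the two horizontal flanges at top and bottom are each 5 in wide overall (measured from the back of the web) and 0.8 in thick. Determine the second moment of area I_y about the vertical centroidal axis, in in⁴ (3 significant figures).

I_y ≈ 31.7 in⁴

Decompose the section into non-overlapping parts with the origin at the bottom-left of its bounding rectangle.
Web: 0.55 × 10.4, A = 5.72 in², x = 0.275 in, Ī = 0.14419 in⁴.
Top flange (beyond web): 4.45 × 0.8, A = 3.56 in², x = 2.775 in, Ī = 5.8747 in⁴.
Bottom flange (beyond web): 4.45 × 0.8, A = 3.56 in², x = 2.775 in, Ī = 5.8747 in⁴.
Centroid: x̄ = ΣA·x / ΣA = 1.6613 in.
Transfer each piece to the vertical centroidal axis using Ī + A·d² with d = x − 1.6613:
  web: d = -1.3863 in → contributes +11.137 in⁴
  top flange (beyond web): d = 1.1137 in → contributes +10.29 in⁴
  bottom flange (beyond web): d = 1.1137 in → contributes +10.29 in⁴
Total I = 31.718 in⁴.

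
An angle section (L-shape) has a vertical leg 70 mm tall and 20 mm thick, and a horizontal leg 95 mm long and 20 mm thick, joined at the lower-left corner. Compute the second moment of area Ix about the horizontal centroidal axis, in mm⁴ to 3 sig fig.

Ix ≈ 1.07 × 10⁶ mm⁴

Break the section into simple shapes (no overlaps), measuring from the bottom-left corner of the bounding box.
Vertical leg: 20 × 70, A = 1 400 mm², y = 35 mm, Ī = 571 667 mm⁴.
Horizontal leg (remainder): 75 × 20, A = 1 500 mm², y = 10 mm, Ī = 50 000 mm⁴.
Centroid: ȳ = ΣA·y / ΣA = 22.069 mm.
Transfer each piece to the horizontal centroidal axis using Ī + A·d² with d = y − 22.069:
  vertical leg: d = 12.931 mm → contributes +805 763 mm⁴
  horizontal leg (remainder): d = -12.069 mm → contributes +268 490 mm⁴
Total I = 1 074 253 mm⁴.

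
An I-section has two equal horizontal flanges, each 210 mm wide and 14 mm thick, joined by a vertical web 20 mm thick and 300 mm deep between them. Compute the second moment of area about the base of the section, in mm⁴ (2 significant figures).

I_base ≈ 5.1 × 10⁸ mm⁴

Split into non-overlapping primitives; take the origin at the lower-left of the bounding box.
Bottom flange: 210 × 14, A = 2 940 mm², y = 7 mm, Ī = 48 020 mm⁴.
Web: 20 × 300, A = 6 000 mm², y = 164 mm, Ī = 45 000 000 mm⁴.
Top flange: 210 × 14, A = 2 940 mm², y = 321 mm, Ī = 48 020 mm⁴.
Transfer each piece to a horizontal axis along the bottom face using Ī + A·d² with d = y − 0:
  bottom flange: d = 7 mm → contributes +192 080 mm⁴
  web: d = 164 mm → contributes +206 376 000 mm⁴
  top flange: d = 321 mm → contributes +302 988 560 mm⁴
Total I = 509 556 640 mm⁴.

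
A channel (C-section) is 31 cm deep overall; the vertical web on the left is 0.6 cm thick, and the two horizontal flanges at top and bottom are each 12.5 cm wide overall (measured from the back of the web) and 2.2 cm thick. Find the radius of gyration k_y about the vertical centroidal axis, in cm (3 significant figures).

Decompose the section into non-overlapping parts with the origin at the bottom-left of its bounding rectangle.
Web: 0.6 × 31, A = 18.6 cm², x = 0.3 cm, Ī = 0.558 cm⁴.
Top flange (beyond web): 11.9 × 2.2, A = 26.18 cm², x = 6.55 cm, Ī = 308.95 cm⁴.
Bottom flange (beyond web): 11.9 × 2.2, A = 26.18 cm², x = 6.55 cm, Ī = 308.95 cm⁴.
Centroid: x̄ = ΣA·x / ΣA = 4.9118 cm.
Transfer each piece to the vertical centroidal axis using Ī + A·d² with d = x − 4.9118:
  web: d = -4.6118 cm → contributes +396.15 cm⁴
  top flange (beyond web): d = 1.6382 cm → contributes +379.21 cm⁴
  bottom flange (beyond web): d = 1.6382 cm → contributes +379.21 cm⁴
Total I = 1154.6 cm⁴.
Radius of gyration: k = √(I/A) = √(1154.6 / 70.96) = 4.0337 cm.

k_y ≈ 4.03 cm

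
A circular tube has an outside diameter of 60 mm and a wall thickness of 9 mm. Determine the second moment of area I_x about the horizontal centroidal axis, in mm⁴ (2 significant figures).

Split into non-overlapping primitives; take the origin at the lower-left of the bounding box.
Outer circle: ⌀60, A = 2 827 mm², y = 30 mm, Ī = 636 173 mm⁴.
Bore (subtracted): ⌀42, A = 1 385 mm², y = 30 mm, Ī = 152 745 mm⁴.
By symmetry the centroid is at mid-height, ȳ = 30 mm.
All pieces are centred on the horizontal centroidal axis, so I = ΣĪ (holes subtracted) = 483 427 mm⁴.

I_x ≈ 4.8 × 10⁵ mm⁴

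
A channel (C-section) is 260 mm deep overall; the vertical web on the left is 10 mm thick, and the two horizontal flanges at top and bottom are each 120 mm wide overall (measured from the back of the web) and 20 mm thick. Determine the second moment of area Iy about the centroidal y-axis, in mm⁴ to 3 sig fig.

Iy ≈ 1.03 × 10⁷ mm⁴

Split into non-overlapping primitives; take the origin at the lower-left of the bounding box.
Web: 10 × 260, A = 2 600 mm², x = 5 mm, Ī = 21 667 mm⁴.
Top flange (beyond web): 110 × 20, A = 2 200 mm², x = 65 mm, Ī = 2 218 333 mm⁴.
Bottom flange (beyond web): 110 × 20, A = 2 200 mm², x = 65 mm, Ī = 2 218 333 mm⁴.
Centroid: x̄ = ΣA·x / ΣA = 42.714 mm.
Transfer each piece to the centroidal y-axis using Ī + A·d² with d = x − 42.714:
  web: d = -37.714 mm → contributes +3 719 822 mm⁴
  top flange (beyond web): d = 22.286 mm → contributes +3 310 970 mm⁴
  bottom flange (beyond web): d = 22.286 mm → contributes +3 310 970 mm⁴
Total I = 10 341 762 mm⁴.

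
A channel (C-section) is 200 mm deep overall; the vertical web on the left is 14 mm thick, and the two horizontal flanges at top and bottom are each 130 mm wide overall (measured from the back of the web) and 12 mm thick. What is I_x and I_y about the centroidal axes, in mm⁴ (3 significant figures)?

I_x ≈ 3.40 × 10⁷ mm⁴, I_y ≈ 9.07 × 10⁶ mm⁴

Decompose the section into non-overlapping parts with the origin at the bottom-left of its bounding rectangle.
Web: 14 × 200, A = 2 800 mm², y = 100 mm, Ī = 9 333 333 mm⁴.
Top flange (beyond web): 116 × 12, A = 1 392 mm², y = 194 mm, Ī = 16 704 mm⁴.
Bottom flange (beyond web): 116 × 12, A = 1 392 mm², y = 6 mm, Ī = 16 704 mm⁴.
By symmetry the centroid is at mid-height, ȳ = 100 mm.
Transfer each piece to the centroidal x-axis using Ī + A·d² with d = y − 100:
  web: d = 0 mm → contributes +9 333 333 mm⁴
  top flange (beyond web): d = 94 mm → contributes +12 316 416 mm⁴
  bottom flange (beyond web): d = -94 mm → contributes +12 316 416 mm⁴
Total I = 33 966 165 mm⁴.
For the y-axis: x̄ = 39.407 mm.
Repeating about the centroidal y-axis gives I_y = 9 065 577 mm⁴.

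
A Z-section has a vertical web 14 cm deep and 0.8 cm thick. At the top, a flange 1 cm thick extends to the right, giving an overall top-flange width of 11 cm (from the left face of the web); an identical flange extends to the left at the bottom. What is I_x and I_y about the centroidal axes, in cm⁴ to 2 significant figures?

I_x ≈ 1000 cm⁴, I_y ≈ 790 cm⁴

Break the section into simple shapes (no overlaps), measuring from the bottom-left corner of the bounding box.
Web: 0.8 × 14, A = 11.2 cm², y = 7 cm, Ī = 182.9 cm⁴.
Top flange (beyond web): 10.2 × 1, A = 10.2 cm², y = 13.5 cm, Ī = 0.85 cm⁴.
Bottom flange (beyond web): 10.2 × 1, A = 10.2 cm², y = 0.5 cm, Ī = 0.85 cm⁴.
Centroid: ȳ = ΣA·y / ΣA = 7 cm.
Transfer each piece to the centroidal x-axis using Ī + A·d² with d = y − 7:
  web: d = 0 cm → contributes +182.9 cm⁴
  top flange (beyond web): d = 6.5 cm → contributes +431.8 cm⁴
  bottom flange (beyond web): d = -6.5 cm → contributes +431.8 cm⁴
Total I = 1 047 cm⁴.
For the y-axis: x̄ = 10.6 cm.
Repeating about the centroidal y-axis gives I_y = 794.6 cm⁴.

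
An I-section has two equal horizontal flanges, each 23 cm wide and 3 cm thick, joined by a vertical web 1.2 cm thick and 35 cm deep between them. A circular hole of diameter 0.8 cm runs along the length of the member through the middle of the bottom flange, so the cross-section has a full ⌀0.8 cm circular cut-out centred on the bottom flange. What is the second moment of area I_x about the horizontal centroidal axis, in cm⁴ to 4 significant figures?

Decompose the section into non-overlapping parts with the origin at the bottom-left of its bounding rectangle.
Bottom flange: 23 × 3, A = 69 cm², y = 1.5 cm, Ī = 51.75 cm⁴.
Web: 1.2 × 35, A = 42 cm², y = 20.5 cm, Ī = 4287.5 cm⁴.
Top flange: 23 × 3, A = 69 cm², y = 39.5 cm, Ī = 51.75 cm⁴.
Hole (subtracted): ⌀0.8, A = 0.502655 cm², y = 1.5 cm, Ī = 0.0201062 cm⁴.
Centroid: ȳ = ΣA·y / ΣA = 20.5532 cm.
Transfer each piece to the horizontal centroidal axis using Ī + A·d² with d = y − 20.5532:
  bottom flange: d = -19.0532 cm → contributes +25100.5 cm⁴
  web: d = -0.0532066 cm → contributes +4287.62 cm⁴
  top flange: d = 18.9468 cm → contributes +24821.4 cm⁴
  hole: d = -19.0532 cm → contributes −182.496 cm⁴
Total I = 54 027 cm⁴.

I_x ≈ 5.403 × 10⁴ cm⁴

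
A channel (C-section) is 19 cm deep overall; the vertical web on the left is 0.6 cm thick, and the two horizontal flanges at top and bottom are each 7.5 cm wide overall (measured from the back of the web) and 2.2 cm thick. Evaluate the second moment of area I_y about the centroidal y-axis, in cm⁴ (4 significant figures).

I_y ≈ 237.3 cm⁴

Treat the section as a set of non-overlapping primitives; coordinates are from the bounding-box lower-left.
Web: 0.6 × 19, A = 11.4 cm², x = 0.3 cm, Ī = 0.342 cm⁴.
Top flange (beyond web): 6.9 × 2.2, A = 15.18 cm², x = 4.05 cm, Ī = 60.2267 cm⁴.
Bottom flange (beyond web): 6.9 × 2.2, A = 15.18 cm², x = 4.05 cm, Ī = 60.2267 cm⁴.
Centroid: x̄ = ΣA·x / ΣA = 3.02629 cm.
Transfer each piece to the centroidal y-axis using Ī + A·d² with d = x − 3.02629:
  web: d = -2.72629 cm → contributes +85.0745 cm⁴
  top flange (beyond web): d = 1.02371 cm → contributes +76.1349 cm⁴
  bottom flange (beyond web): d = 1.02371 cm → contributes +76.1349 cm⁴
Total I = 237.344 cm⁴.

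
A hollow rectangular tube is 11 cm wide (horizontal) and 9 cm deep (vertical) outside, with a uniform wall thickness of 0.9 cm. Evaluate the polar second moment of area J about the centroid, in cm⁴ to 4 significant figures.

Break the section into simple shapes (no overlaps), measuring from the bottom-left corner of the bounding box.
Outer rectangle: 11 × 9, A = 99 cm², y = 4.5 cm, Ī = 668.25 cm⁴.
Inner void (subtracted): 9.2 × 7.2, A = 66.24 cm², y = 4.5 cm, Ī = 286.157 cm⁴.
By symmetry the centroid is at mid-height, ȳ = 4.5 cm.
All pieces are centred on the centroidal x-axis, so I = ΣĪ (holes subtracted) = 382.093 cm⁴.
Repeating about the centroidal y-axis gives I_y = 531.037 cm⁴.
Polar second moment: J = I_x + I_y = 913.13 cm⁴.

J ≈ 913.1 cm⁴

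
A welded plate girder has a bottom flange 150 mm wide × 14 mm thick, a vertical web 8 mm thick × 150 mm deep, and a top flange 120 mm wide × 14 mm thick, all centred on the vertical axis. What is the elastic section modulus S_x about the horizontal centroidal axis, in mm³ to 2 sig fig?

Split into non-overlapping primitives; take the origin at the lower-left of the bounding box.
Bottom plate: 150 × 14, A = 2 100 mm², y = 7 mm, Ī = 34 300 mm⁴.
Web plate: 8 × 150, A = 1 200 mm², y = 89 mm, Ī = 2 250 000 mm⁴.
Top plate: 120 × 14, A = 1 680 mm², y = 171 mm, Ī = 27 440 mm⁴.
Centroid: ȳ = ΣA·y / ΣA = 82.08 mm.
Transfer each piece to the horizontal centroidal axis using Ī + A·d² with d = y − 82.08:
  bottom plate: d = -75.08 mm → contributes +11 873 381 mm⁴
  web plate: d = 6.916 mm → contributes +2 307 392 mm⁴
  top plate: d = 88.92 mm → contributes +13 309 512 mm⁴
Total I = 27 490 285 mm⁴.
Extreme fibre distance c = 95.92 mm; S = I/c = 286 609 mm³.

S_x ≈ 2.9 × 10⁵ mm³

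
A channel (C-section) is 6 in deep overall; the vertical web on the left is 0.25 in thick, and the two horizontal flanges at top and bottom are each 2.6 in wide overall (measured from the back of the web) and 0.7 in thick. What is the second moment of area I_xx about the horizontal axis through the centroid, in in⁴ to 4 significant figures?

I_xx ≈ 27.74 in⁴

Split into non-overlapping primitives; take the origin at the lower-left of the bounding box.
Web: 0.25 × 6, A = 1.5 in², y = 3 in, Ī = 4.5 in⁴.
Top flange (beyond web): 2.35 × 0.7, A = 1.645 in², y = 5.65 in, Ī = 0.0671708 in⁴.
Bottom flange (beyond web): 2.35 × 0.7, A = 1.645 in², y = 0.35 in, Ī = 0.0671708 in⁴.
By symmetry the centroid is at mid-height, ȳ = 3 in.
Transfer each piece to the horizontal axis through the centroid using Ī + A·d² with d = y − 3:
  web: d = 0 in → contributes +4.5 in⁴
  top flange (beyond web): d = 2.65 in → contributes +11.6192 in⁴
  bottom flange (beyond web): d = -2.65 in → contributes +11.6192 in⁴
Total I = 27.7384 in⁴.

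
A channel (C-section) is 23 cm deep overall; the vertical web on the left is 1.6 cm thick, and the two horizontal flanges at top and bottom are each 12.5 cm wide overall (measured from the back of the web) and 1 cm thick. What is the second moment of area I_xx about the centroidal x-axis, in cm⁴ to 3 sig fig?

Treat the section as a set of non-overlapping primitives; coordinates are from the bounding-box lower-left.
Web: 1.6 × 23, A = 36.8 cm², y = 11.5 cm, Ī = 1622.3 cm⁴.
Top flange (beyond web): 10.9 × 1, A = 10.9 cm², y = 22.5 cm, Ī = 0.90833 cm⁴.
Bottom flange (beyond web): 10.9 × 1, A = 10.9 cm², y = 0.5 cm, Ī = 0.90833 cm⁴.
By symmetry the centroid is at mid-height, ȳ = 11.5 cm.
Transfer each piece to the centroidal x-axis using Ī + A·d² with d = y − 11.5:
  web: d = 0 cm → contributes +1622.3 cm⁴
  top flange (beyond web): d = 11 cm → contributes +1319.8 cm⁴
  bottom flange (beyond web): d = -11 cm → contributes +1319.8 cm⁴
Total I = 4261.9 cm⁴.

I_xx ≈ 4260 cm⁴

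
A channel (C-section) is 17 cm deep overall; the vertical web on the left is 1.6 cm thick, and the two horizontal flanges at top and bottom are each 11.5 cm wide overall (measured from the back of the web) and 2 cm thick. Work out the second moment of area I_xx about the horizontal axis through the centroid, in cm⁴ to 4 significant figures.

Break the section into simple shapes (no overlaps), measuring from the bottom-left corner of the bounding box.
Web: 1.6 × 17, A = 27.2 cm², y = 8.5 cm, Ī = 655.067 cm⁴.
Top flange (beyond web): 9.9 × 2, A = 19.8 cm², y = 16 cm, Ī = 6.6 cm⁴.
Bottom flange (beyond web): 9.9 × 2, A = 19.8 cm², y = 1 cm, Ī = 6.6 cm⁴.
By symmetry the centroid is at mid-height, ȳ = 8.5 cm.
Transfer each piece to the horizontal axis through the centroid using Ī + A·d² with d = y − 8.5:
  web: d = 0 cm → contributes +655.067 cm⁴
  top flange (beyond web): d = 7.5 cm → contributes +1120.35 cm⁴
  bottom flange (beyond web): d = -7.5 cm → contributes +1120.35 cm⁴
Total I = 2895.77 cm⁴.

I_xx ≈ 2896 cm⁴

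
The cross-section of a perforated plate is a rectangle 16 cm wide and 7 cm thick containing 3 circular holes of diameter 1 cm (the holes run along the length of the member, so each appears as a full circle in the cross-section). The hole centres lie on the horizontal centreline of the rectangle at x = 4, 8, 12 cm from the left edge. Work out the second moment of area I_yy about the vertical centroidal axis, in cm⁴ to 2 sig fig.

Split into non-overlapping primitives; take the origin at the lower-left of the bounding box.
Plate: 16 × 7, A = 112 cm², x = 8 cm, Ī = 2 389 cm⁴.
Hole 1 (subtracted): ⌀1, A = 0.7854 cm², x = 4 cm, Ī = 0.04909 cm⁴.
Hole 2 (subtracted): ⌀1, A = 0.7854 cm², x = 8 cm, Ī = 0.04909 cm⁴.
Hole 3 (subtracted): ⌀1, A = 0.7854 cm², x = 12 cm, Ī = 0.04909 cm⁴.
By symmetry the centroid is at mid-width, x̄ = 8 cm.
Transfer each piece to the vertical centroidal axis using Ī + A·d² with d = x − 8:
  plate: d = 0 cm → contributes +2 389 cm⁴
  hole 1: d = -4 cm → contributes −12.62 cm⁴
  hole 2: d = 0 cm → contributes −0.04909 cm⁴
  hole 3: d = 4 cm → contributes −12.62 cm⁴
Total I = 2 364 cm⁴.

I_yy ≈ 2400 cm⁴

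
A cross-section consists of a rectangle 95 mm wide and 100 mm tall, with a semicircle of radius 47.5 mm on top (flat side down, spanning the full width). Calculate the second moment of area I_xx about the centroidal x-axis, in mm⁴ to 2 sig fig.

Break the section into simple shapes (no overlaps), measuring from the bottom-left corner of the bounding box.
Rectangular body: 95 × 100, A = 9 500 mm², y = 50 mm, Ī = 7 916 667 mm⁴.
Semicircular cap: semicircle r = 47.5, A = 3 544 mm², y = 120.2 mm, Ī = 558 736 mm⁴.
Centroid: ȳ = ΣA·y / ΣA = 69.06 mm.
Transfer each piece to the centroidal x-axis using Ī + A·d² with d = y − 69.06:
  rectangular body: d = -19.06 mm → contributes +11 368 768 mm⁴
  semicircular cap: d = 51.1 mm → contributes +9 812 107 mm⁴
Total I = 21 180 875 mm⁴.

I_xx ≈ 2.1 × 10⁷ mm⁴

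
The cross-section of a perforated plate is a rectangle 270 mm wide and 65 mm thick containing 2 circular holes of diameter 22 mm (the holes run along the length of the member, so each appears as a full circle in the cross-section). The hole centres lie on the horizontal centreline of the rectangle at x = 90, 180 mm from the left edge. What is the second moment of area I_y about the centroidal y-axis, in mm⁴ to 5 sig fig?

I_y ≈ 1.0505 × 10⁸ mm⁴

Decompose the section into non-overlapping parts with the origin at the bottom-left of its bounding rectangle.
Plate: 270 × 65, A = 17 550 mm², x = 135 mm, Ī = 106 616 250 mm⁴.
Hole 1 (subtracted): ⌀22, A = 380.1327 mm², x = 90 mm, Ī = 11499.01 mm⁴.
Hole 2 (subtracted): ⌀22, A = 380.1327 mm², x = 180 mm, Ī = 11499.01 mm⁴.
By symmetry the centroid is at mid-width, x̄ = 135 mm.
Transfer each piece to the centroidal y-axis using Ī + A·d² with d = x − 135:
  plate: d = 0 mm → contributes +106 616 250 mm⁴
  hole 1: d = -45 mm → contributes −781267.8 mm⁴
  hole 2: d = 45 mm → contributes −781267.8 mm⁴
Total I = 105 053 714 mm⁴.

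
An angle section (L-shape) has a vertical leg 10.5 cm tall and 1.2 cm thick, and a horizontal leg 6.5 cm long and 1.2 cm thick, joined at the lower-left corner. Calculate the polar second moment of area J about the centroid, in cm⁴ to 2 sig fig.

J ≈ 270 cm⁴

Break the section into simple shapes (no overlaps), measuring from the bottom-left corner of the bounding box.
Vertical leg: 1.2 × 10.5, A = 12.6 cm², y = 5.25 cm, Ī = 115.8 cm⁴.
Horizontal leg (remainder): 5.3 × 1.2, A = 6.36 cm², y = 0.6 cm, Ī = 0.7632 cm⁴.
Centroid: ȳ = ΣA·y / ΣA = 3.69 cm.
Transfer each piece to the centroidal x-axis using Ī + A·d² with d = y − 3.69:
  vertical leg: d = 1.56 cm → contributes +146.4 cm⁴
  horizontal leg (remainder): d = -3.09 cm → contributes +61.5 cm⁴
Total I = 207.9 cm⁴.
For the y-axis: x̄ = 1.69 cm.
Repeating about the centroidal y-axis gives I_y = 61.04 cm⁴.
Polar second moment: J = I_x + I_y = 269 cm⁴.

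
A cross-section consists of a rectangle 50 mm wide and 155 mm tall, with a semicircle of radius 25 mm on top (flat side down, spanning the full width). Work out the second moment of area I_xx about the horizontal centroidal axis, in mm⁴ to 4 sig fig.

Decompose the section into non-overlapping parts with the origin at the bottom-left of its bounding rectangle.
Rectangular body: 50 × 155, A = 7 750 mm², y = 77.5 mm, Ī = 15 516 146 mm⁴.
Semicircular cap: semicircle r = 25, A = 981.748 mm², y = 165.61 mm, Ī = 42873.8 mm⁴.
Centroid: ȳ = ΣA·y / ΣA = 87.4066 mm.
Transfer each piece to the horizontal centroidal axis using Ī + A·d² with d = y − 87.4066:
  rectangular body: d = -9.90662 mm → contributes +16 276 740 mm⁴
  semicircular cap: d = 78.2037 mm → contributes +6 047 066 mm⁴
Total I = 22 323 806 mm⁴.

I_xx ≈ 2.232 × 10⁷ mm⁴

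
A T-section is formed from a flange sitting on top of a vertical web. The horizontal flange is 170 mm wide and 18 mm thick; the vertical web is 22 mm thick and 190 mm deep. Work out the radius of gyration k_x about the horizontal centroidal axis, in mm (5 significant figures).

k_x ≈ 66.239 mm

Treat the section as a set of non-overlapping primitives; coordinates are from the bounding-box lower-left.
Flange: 170 × 18, A = 3 060 mm², y = 199 mm, Ī = 82 620 mm⁴.
Web: 22 × 190, A = 4 180 mm², y = 95 mm, Ī = 12 574 833 mm⁴.
Centroid: ȳ = ΣA·y / ΣA = 138.9558 mm.
Transfer each piece to the horizontal centroidal axis using Ī + A·d² with d = y − 138.9558:
  flange: d = 60.0442 mm → contributes +11 114 856 mm⁴
  web: d = -43.9558 mm → contributes +20 651 063 mm⁴
Total I = 31 765 919 mm⁴.
Radius of gyration: k = √(I/A) = √(31 765 919 / 7 240) = 66.23864 mm.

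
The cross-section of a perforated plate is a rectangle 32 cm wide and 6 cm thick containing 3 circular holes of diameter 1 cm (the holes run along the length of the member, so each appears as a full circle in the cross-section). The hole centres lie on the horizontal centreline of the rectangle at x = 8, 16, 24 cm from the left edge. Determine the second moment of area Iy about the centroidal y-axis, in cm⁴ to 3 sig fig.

Decompose the section into non-overlapping parts with the origin at the bottom-left of its bounding rectangle.
Plate: 32 × 6, A = 192 cm², x = 16 cm, Ī = 16 384 cm⁴.
Hole 1 (subtracted): ⌀1, A = 0.7854 cm², x = 8 cm, Ī = 0.049087 cm⁴.
Hole 2 (subtracted): ⌀1, A = 0.7854 cm², x = 16 cm, Ī = 0.049087 cm⁴.
Hole 3 (subtracted): ⌀1, A = 0.7854 cm², x = 24 cm, Ī = 0.049087 cm⁴.
By symmetry the centroid is at mid-width, x̄ = 16 cm.
Transfer each piece to the centroidal y-axis using Ī + A·d² with d = x − 16:
  plate: d = 0 cm → contributes +16 384 cm⁴
  hole 1: d = -8 cm → contributes −50.315 cm⁴
  hole 2: d = 0 cm → contributes −0.049087 cm⁴
  hole 3: d = 8 cm → contributes −50.315 cm⁴
Total I = 16 283 cm⁴.

Iy ≈ 1.63 × 10⁴ cm⁴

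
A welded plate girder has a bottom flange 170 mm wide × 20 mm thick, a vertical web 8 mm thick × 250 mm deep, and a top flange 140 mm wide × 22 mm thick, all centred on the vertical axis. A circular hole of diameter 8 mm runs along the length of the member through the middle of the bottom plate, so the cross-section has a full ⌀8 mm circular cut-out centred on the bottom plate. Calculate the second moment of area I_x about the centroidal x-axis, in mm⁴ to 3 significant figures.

I_x ≈ 1.29 × 10⁸ mm⁴

Treat the section as a set of non-overlapping primitives; coordinates are from the bounding-box lower-left.
Bottom plate: 170 × 20, A = 3 400 mm², y = 10 mm, Ī = 113 333 mm⁴.
Web plate: 8 × 250, A = 2 000 mm², y = 145 mm, Ī = 10 416 667 mm⁴.
Top plate: 140 × 22, A = 3 080 mm², y = 281 mm, Ī = 124 227 mm⁴.
Hole (subtracted): ⌀8, A = 50.265 mm², y = 10 mm, Ī = 201.06 mm⁴.
Centroid: ȳ = ΣA·y / ΣA = 141.05 mm.
Transfer each piece to the centroidal x-axis using Ī + A·d² with d = y − 141.05:
  bottom plate: d = -131.05 mm → contributes +58 501 401 mm⁴
  web plate: d = 3.9544 mm → contributes +10 447 941 mm⁴
  top plate: d = 139.95 mm → contributes +60 452 869 mm⁴
  hole: d = -131.05 mm → contributes −863 408 mm⁴
Total I = 128 538 802 mm⁴.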